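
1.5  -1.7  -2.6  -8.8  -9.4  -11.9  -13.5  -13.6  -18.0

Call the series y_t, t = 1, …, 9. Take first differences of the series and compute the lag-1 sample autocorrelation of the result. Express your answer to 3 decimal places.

-0.547

First differences Δy: -3.2, -0.9, -6.2, -0.6, -2.5, -1.6, -0.1, -4.4
Mean of differences = -2.4375
Numerator Σ(Δy_t−Δȳ)(Δy_{t+1}−Δȳ) = -16.6677
Denominator Σ(Δy_t−Δȳ)² = 30.4988
r_1(Δy) = -16.6677 / 30.4988 = -0.547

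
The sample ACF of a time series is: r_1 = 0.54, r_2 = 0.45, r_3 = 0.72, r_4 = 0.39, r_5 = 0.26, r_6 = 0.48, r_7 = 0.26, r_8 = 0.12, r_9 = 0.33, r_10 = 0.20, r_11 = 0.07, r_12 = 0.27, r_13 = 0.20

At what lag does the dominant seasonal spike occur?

The largest autocorrelation is r_3 = 0.72; the remaining lags stay at or below 0.54. The elevated value at lag 1 (0.54), dropping to 0.45 at lag 2, reflects decaying short-term dependence rather than seasonality.
The dominant spike at lag 3 indicates a seasonal period of 3.

3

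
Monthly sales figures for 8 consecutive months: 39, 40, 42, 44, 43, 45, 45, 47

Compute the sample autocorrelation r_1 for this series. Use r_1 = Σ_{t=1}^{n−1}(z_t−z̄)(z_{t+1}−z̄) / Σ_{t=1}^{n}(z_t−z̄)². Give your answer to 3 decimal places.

Mean z̄ = (39 + 40 + 42 + 44 + 43 + 45 + 45 + 47)/8 = 43.1250
Deviations from mean: -4.1250, -3.1250, -1.1250, 0.8750, -0.1250, 1.8750, 1.8750, 3.8750
Σ(z_t−z̄)(z_{t+1}−z̄) = (12.8906) + (3.5156) + (-0.9844) + (-0.1094) + (-0.2344) + (3.5156) + (7.2656) = 25.8594
Denominator Σ(z_t−z̄)² = 50.8750
r_1 = 25.8594 / 50.8750 = 0.508

0.508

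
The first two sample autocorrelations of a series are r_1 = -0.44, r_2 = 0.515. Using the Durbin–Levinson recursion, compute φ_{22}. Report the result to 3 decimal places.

φ_{22} = (r_2 − r_1²) / (1 − r_1²)
r_1² = (-0.44)² = 0.1936
Numerator = 0.515 − 0.1936 = 0.3214; denominator = 1 − 0.1936 = 0.8064
φ_{22} = 0.3214 / 0.8064 = 0.399

0.399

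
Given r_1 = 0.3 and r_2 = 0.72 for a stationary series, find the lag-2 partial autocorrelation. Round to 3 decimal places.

0.692

φ_{22} = (r_2 − r_1²) / (1 − r_1²)
r_1² = (0.3)² = 0.09
Numerator = 0.72 − 0.0900 = 0.6300; denominator = 1 − 0.0900 = 0.9100
φ_{22} = 0.6300 / 0.9100 = 0.692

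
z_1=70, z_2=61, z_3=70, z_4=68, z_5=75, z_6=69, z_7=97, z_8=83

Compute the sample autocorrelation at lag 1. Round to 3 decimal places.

Mean z̄ = (70 + 61 + 70 + 68 + 75 + 69 + 97 + 83)/8 = 74.1250
Deviations from mean: -4.1250, -13.1250, -4.1250, -6.1250, 0.8750, -5.1250, 22.8750, 8.8750
Numerator Σ_{t=1}^{7}(z_t−z̄)(z_{t+1}−z̄) = 209.4844
Denominator Σ(z_t−z̄)² = 872.8750
r_1 = 209.4844 / 872.8750 = 0.240

0.240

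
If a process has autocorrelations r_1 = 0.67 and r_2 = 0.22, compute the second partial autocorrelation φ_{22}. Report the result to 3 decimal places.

φ_{22} = (r_2 − r_1²) / (1 − r_1²)
r_1² = (0.67)² = 0.4489
Numerator = 0.22 − 0.4489 = -0.2289; denominator = 1 − 0.4489 = 0.5511
φ_{22} = -0.2289 / 0.5511 = -0.415

-0.415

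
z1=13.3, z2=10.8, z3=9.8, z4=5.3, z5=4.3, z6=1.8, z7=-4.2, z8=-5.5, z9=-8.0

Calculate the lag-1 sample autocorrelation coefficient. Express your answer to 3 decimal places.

Mean z̄ = (13.3 + 10.8 + 9.8 + 5.3 + 4.3 + 1.8 − 4.2 − 5.5 − 8.0)/9 = 3.0667
Numerator Σ_{t=1}^{8}(z_t−z̄)(z_{t+1}−z̄) = 313.6989
Denominator Σ(z_t−z̄)² = 466.6400
r_1 = 313.6989 / 466.6400 = 0.672

0.672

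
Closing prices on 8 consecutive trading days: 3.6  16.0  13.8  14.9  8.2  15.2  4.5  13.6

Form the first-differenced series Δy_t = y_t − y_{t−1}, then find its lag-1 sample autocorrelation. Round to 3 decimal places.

First differences Δy: 12.4, -2.2, 1.1, -6.7, 7.0, -10.7, 9.1
Mean of differences = 1.4286
Numerator Σ(Δy_t−Δȳ)(Δy_{t+1}−Δȳ) = -241.8522
Denominator Σ(Δy_t−Δȳ)² = 436.7143
r_1(Δy) = -241.8522 / 436.7143 = -0.554

-0.554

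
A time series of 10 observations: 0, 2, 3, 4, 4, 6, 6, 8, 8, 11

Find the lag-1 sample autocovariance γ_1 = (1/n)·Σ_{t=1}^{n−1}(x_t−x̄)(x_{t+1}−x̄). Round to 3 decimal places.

5.376

Mean x̄ = (0 + 2 + 3 + 4 + 4 + 6 + 6 + 8 + 8 + 11)/10 = 5.2000
Σ_{t=1}^{9}(x_t−x̄)(x_{t+1}−x̄) = 53.7600
γ_1 = 53.7600 / 10 = 5.376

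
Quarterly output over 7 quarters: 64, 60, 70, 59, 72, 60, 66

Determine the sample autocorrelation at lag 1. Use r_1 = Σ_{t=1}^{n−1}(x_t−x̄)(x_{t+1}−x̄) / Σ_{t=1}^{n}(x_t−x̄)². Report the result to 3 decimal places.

Mean x̄ = (64 + 60 + 70 + 59 + 72 + 60 + 66)/7 = 64.4286
Deviations from mean: -0.4286, -4.4286, 5.5714, -5.4286, 7.5714, -4.4286, 1.5714
Numerator Σ_{t=1}^{6}(x_t−x̄)(x_{t+1}−x̄) = -134.6122
Denominator Σ(x_t−x̄)² = 159.7143
r_1 = -134.6122 / 159.7143 = -0.843

-0.843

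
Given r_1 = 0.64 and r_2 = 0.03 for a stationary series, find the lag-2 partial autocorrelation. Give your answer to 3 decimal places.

-0.643

φ_{22} = (r_2 − r_1²) / (1 − r_1²)
r_1² = (0.64)² = 0.4096
Numerator = 0.03 − 0.4096 = -0.3796; denominator = 1 − 0.4096 = 0.5904
φ_{22} = -0.3796 / 0.5904 = -0.643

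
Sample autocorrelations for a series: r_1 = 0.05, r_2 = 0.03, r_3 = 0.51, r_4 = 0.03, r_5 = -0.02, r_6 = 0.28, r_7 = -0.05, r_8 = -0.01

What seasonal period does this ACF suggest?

The largest autocorrelation is r_3 = 0.51, with a weaker echo at lag 6 (0.28); the remaining lags stay at or below 0.05.
The dominant spike at lag 3 indicates a seasonal period of 3.

3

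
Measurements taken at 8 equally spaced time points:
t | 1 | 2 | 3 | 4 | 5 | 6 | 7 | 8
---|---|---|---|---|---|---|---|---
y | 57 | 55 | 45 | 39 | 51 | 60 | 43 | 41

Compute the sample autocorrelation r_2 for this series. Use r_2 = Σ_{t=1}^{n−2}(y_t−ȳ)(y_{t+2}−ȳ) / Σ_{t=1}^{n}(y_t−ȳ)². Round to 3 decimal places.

-0.704

Mean ȳ = (57 + 55 + 45 + 39 + 51 + 60 + 43 + 41)/8 = 48.8750
Deviations from mean: 8.1250, 6.1250, -3.8750, -9.8750, 2.1250, 11.1250, -5.8750, -7.8750
Numerator Σ_{t=1}^{6}(y_t−ȳ)(y_{t+2}−ȳ) = -310.1563
Denominator Σ(y_t−ȳ)² = 440.8750
r_2 = -310.1563 / 440.8750 = -0.704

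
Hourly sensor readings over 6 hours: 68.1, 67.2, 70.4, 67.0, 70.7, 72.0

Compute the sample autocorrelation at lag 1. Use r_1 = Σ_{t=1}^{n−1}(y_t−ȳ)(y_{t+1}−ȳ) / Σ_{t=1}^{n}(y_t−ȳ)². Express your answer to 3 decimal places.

-0.088

Mean ȳ = (68.1 + 67.2 + 70.4 + 67.0 + 70.7 + 72.0)/6 = 69.2333
Deviations from mean: -1.1333, -2.0333, 1.1667, -2.2333, 1.4667, 2.7667
Σ(y_t−ȳ)(y_{t+1}−ȳ) = (2.3044) + (-2.3722) + (-2.6056) + (-3.2756) + (4.0578) = -1.8911
Denominator Σ(y_t−ȳ)² = 21.5733
r_1 = -1.8911 / 21.5733 = -0.088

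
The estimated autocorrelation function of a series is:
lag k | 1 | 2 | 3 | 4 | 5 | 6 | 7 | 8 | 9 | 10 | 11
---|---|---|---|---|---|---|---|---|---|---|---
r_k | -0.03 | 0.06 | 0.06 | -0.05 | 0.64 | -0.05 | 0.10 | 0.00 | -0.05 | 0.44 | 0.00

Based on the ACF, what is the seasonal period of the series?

5

The largest autocorrelation is r_5 = 0.64, with a weaker echo at lag 10 (0.44); the remaining lags stay at or below 0.10.
The dominant spike at lag 5 indicates a seasonal period of 5.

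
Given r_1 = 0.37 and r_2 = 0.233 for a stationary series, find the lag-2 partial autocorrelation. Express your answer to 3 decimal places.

φ_{22} = (r_2 − r_1²) / (1 − r_1²)
r_1² = (0.37)² = 0.1369
Numerator = 0.233 − 0.1369 = 0.0961; denominator = 1 − 0.1369 = 0.8631
φ_{22} = 0.0961 / 0.8631 = 0.111

0.111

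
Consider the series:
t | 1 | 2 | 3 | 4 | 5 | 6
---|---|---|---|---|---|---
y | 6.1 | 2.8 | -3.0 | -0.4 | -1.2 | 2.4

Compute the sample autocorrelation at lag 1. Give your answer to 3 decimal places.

Mean ȳ = (6.1 + 2.8 − 3.0 − 0.4 − 1.2 + 2.4)/6 = 1.1167
Deviations from mean: 4.9833, 1.6833, -4.1167, -1.5167, -2.3167, 1.2833
Σ(y_t−ȳ)(y_{t+1}−ȳ) = (8.3886) + (-6.9297) + (6.2436) + (3.5136) + (-2.9731) = 8.2431
Denominator Σ(y_t−ȳ)² = 53.9283
r_1 = 8.2431 / 53.9283 = 0.153

0.153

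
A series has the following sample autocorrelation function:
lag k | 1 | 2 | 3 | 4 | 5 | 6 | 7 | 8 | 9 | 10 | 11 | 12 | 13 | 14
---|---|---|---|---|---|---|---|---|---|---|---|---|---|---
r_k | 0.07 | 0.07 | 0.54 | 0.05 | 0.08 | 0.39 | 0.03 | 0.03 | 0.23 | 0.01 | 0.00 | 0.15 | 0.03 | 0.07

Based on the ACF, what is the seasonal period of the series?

3

The largest autocorrelation is r_3 = 0.54, with weaker echoes at lags 6 (0.39), 9 (0.23) and 12 (0.15); the remaining lags stay at or below 0.08.
The dominant spike at lag 3 indicates a seasonal period of 3.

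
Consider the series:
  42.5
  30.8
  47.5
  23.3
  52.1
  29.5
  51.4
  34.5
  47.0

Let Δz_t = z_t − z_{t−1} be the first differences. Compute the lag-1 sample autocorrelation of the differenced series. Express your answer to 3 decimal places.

First differences Δz: -11.7, 16.7, -24.2, 28.8, -22.6, 21.9, -16.9, 12.5
Mean of differences = 0.5625
Numerator Σ(Δz_t−Δz̄)(Δz_{t+1}−Δz̄) = -3026.0677
Denominator Σ(Δz_t−Δz̄)² = 3260.5588
r_1(Δz) = -3026.0677 / 3260.5588 = -0.928

-0.928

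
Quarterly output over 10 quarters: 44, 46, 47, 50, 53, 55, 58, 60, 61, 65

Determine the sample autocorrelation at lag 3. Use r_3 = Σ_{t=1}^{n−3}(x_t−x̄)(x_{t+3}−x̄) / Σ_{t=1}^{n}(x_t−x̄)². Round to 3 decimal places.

0.154

Mean x̄ = (44 + 46 + 47 + 50 + 53 + 55 + 58 + 60 + 61 + 65)/10 = 53.9000
Numerator Σ_{t=1}^{7}(x_t−x̄)(x_{t+3}−x̄) = 69.9700
Denominator Σ(x_t−x̄)² = 452.9000
r_3 = 69.9700 / 452.9000 = 0.154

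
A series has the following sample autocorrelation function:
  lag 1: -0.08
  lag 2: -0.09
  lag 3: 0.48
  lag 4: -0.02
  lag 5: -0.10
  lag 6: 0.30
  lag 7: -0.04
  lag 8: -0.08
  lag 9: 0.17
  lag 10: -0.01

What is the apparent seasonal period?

The largest autocorrelation is r_3 = 0.48, with weaker echoes at lags 6 (0.30) and 9 (0.17); the remaining lags stay at or below -0.01.
The dominant spike at lag 3 indicates a seasonal period of 3.

3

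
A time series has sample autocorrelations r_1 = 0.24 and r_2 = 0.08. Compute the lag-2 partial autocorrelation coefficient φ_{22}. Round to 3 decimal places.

φ_{22} = (r_2 − r_1²) / (1 − r_1²)
r_1² = (0.24)² = 0.0576
Numerator = 0.08 − 0.0576 = 0.0224; denominator = 1 − 0.0576 = 0.9424
φ_{22} = 0.0224 / 0.9424 = 0.024

0.024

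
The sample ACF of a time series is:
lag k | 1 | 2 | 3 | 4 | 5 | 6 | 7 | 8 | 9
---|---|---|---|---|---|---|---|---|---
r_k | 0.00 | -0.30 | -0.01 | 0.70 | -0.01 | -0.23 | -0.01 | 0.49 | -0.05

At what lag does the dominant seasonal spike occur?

The largest autocorrelation is r_4 = 0.70, with a weaker echo at lag 8 (0.49); the remaining lags stay at or below 0.00.
The dominant spike at lag 4 indicates a seasonal period of 4.

4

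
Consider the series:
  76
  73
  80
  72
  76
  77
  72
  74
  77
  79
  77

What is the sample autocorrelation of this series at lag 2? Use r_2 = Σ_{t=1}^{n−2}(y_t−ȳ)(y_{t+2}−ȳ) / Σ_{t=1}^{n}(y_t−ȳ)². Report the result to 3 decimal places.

-0.059

Mean ȳ = (76 + 73 + 80 + 72 + 76 + 77 + 72 + 74 + 77 + 79 + 77)/11 = 75.7273
Numerator Σ_{t=1}^{9}(y_t−ȳ)(y_{t+2}−ȳ) = -4.2397
Denominator Σ(y_t−ȳ)² = 72.1818
r_2 = -4.2397 / 72.1818 = -0.059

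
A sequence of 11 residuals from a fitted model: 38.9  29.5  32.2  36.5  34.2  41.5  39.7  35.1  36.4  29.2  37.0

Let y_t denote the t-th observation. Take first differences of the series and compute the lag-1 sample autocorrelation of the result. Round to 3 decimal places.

-0.376

First differences Δy: -9.4, 2.7, 4.3, -2.3, 7.3, -1.8, -4.6, 1.3, -7.2, 7.8
Mean of differences = -0.1900
Numerator Σ(Δy_t−Δȳ)(Δy_{t+1}−Δȳ) = -116.9031
Denominator Σ(Δy_t−Δȳ)² = 311.1290
r_1(Δy) = -116.9031 / 311.1290 = -0.376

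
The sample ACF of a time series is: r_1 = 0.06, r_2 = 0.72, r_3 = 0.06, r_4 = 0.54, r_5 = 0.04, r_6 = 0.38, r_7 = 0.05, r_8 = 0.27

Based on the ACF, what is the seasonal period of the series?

2

The largest autocorrelation is r_2 = 0.72, with weaker echoes at lags 4 (0.54), 6 (0.38) and 8 (0.27); the remaining lags stay at or below 0.06.
The dominant spike at lag 2 indicates a seasonal period of 2.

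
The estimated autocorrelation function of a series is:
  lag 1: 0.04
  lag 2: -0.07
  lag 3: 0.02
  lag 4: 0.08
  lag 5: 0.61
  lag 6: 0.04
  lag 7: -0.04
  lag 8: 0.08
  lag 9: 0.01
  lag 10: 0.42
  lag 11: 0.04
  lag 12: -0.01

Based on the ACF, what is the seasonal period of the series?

The largest autocorrelation is r_5 = 0.61, with a weaker echo at lag 10 (0.42); the remaining lags stay at or below 0.08.
The dominant spike at lag 5 indicates a seasonal period of 5.

5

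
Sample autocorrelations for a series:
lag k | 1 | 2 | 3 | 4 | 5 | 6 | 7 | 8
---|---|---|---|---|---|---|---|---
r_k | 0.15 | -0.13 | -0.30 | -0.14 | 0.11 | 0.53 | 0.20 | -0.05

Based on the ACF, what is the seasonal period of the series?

The largest autocorrelation is r_6 = 0.53; the remaining lags stay at or below 0.20.
The dominant spike at lag 6 indicates a seasonal period of 6.

6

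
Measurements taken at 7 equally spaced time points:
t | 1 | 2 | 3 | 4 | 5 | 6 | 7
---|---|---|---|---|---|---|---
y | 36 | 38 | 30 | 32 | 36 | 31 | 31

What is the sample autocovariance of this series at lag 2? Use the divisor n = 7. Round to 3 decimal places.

Mean ȳ = (36 + 38 + 30 + 32 + 36 + 31 + 31)/7 = 33.4286
Σ_{t=1}^{5}(y_t−ȳ)(y_{t+2}−ȳ) = -26.9388
γ_2 = -26.9388 / 7 = -3.848

-3.848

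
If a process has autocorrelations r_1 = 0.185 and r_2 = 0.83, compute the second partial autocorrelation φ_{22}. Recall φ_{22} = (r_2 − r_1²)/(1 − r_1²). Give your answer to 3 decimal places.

φ_{22} = (r_2 − r_1²) / (1 − r_1²)
r_1² = (0.185)² = 0.034225
Numerator = 0.83 − 0.0342 = 0.7958; denominator = 1 − 0.0342 = 0.9658
φ_{22} = 0.7958 / 0.9658 = 0.824

0.824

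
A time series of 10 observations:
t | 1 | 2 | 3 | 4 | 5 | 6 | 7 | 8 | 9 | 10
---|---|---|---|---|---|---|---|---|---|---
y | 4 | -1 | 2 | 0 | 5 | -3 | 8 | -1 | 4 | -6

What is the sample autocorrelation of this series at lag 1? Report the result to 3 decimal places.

Mean ȳ = (4 − 1 + 2 + 0 + 5 − 3 + 8 − 1 + 4 − 6)/10 = 1.2000
Numerator Σ_{t=1}^{9}(y_t−ȳ)(y_{t+1}−ȳ) = -99.2400
Denominator Σ(y_t−ȳ)² = 157.6000
r_1 = -99.2400 / 157.6000 = -0.630

-0.630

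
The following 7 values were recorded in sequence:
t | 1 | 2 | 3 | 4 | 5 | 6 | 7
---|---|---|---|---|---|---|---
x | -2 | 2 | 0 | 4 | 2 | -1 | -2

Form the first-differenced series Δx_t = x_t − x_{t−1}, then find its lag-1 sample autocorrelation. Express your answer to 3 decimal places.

-0.300

First differences Δx: 4, -2, 4, -2, -3, -1
Mean of differences = 0.0000
Numerator Σ(Δx_t−Δx̄)(Δx_{t+1}−Δx̄) = -15.0000
Denominator Σ(Δx_t−Δx̄)² = 50.0000
r_1(Δx) = -15.0000 / 50.0000 = -0.300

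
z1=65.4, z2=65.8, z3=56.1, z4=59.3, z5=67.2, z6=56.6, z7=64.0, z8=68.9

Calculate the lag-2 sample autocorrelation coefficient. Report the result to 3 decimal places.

-0.395

Mean z̄ = (65.4 + 65.8 + 56.1 + 59.3 + 67.2 + 56.6 + 64.0 + 68.9)/8 = 62.9125
Deviations from mean: 2.4875, 2.8875, -6.8125, -3.6125, 4.2875, -6.3125, 1.0875, 5.9875
Numerator Σ_{t=1}^{6}(z_t−z̄)(z_{t+2}−z̄) = -66.9153
Denominator Σ(z_t−z̄)² = 169.2488
r_2 = -66.9153 / 169.2488 = -0.395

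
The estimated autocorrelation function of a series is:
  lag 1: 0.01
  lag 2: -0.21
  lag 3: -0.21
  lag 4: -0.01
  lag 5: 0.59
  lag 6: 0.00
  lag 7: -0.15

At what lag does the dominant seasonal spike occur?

5

The largest autocorrelation is r_5 = 0.59; the remaining lags stay at or below 0.01.
The dominant spike at lag 5 indicates a seasonal period of 5.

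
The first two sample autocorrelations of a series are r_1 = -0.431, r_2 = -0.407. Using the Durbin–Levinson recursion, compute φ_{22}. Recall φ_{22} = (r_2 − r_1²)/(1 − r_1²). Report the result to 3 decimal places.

φ_{22} = (r_2 − r_1²) / (1 − r_1²)
r_1² = (-0.431)² = 0.185761
Numerator = -0.407 − 0.1858 = -0.5928; denominator = 1 − 0.1858 = 0.8142
φ_{22} = -0.5928 / 0.8142 = -0.728

-0.728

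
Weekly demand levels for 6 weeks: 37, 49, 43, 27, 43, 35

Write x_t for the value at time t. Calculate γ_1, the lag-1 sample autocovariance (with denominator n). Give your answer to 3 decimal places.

Mean x̄ = (37 + 49 + 43 + 27 + 43 + 35)/6 = 39.0000
Deviations: -2.0000, 10.0000, 4.0000, -12.0000, 4.0000, -4.0000
Σ_{t=1}^{5}(x_t−x̄)(x_{t+1}−x̄) = -92.0000
γ_1 = -92.0000 / 6 = -15.333

-15.333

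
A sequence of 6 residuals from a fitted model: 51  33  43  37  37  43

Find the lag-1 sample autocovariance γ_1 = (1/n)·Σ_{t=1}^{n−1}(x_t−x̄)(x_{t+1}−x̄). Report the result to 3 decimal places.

-16.796

Mean x̄ = (51 + 33 + 43 + 37 + 37 + 43)/6 = 40.6667
Σ_{t=1}^{5}(x_t−x̄)(x_{t+1}−x̄) = -100.7778
γ_1 = -100.7778 / 6 = -16.796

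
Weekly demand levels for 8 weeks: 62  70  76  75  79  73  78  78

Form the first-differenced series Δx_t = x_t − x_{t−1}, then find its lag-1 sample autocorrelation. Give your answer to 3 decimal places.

First differences Δx: 8, 6, -1, 4, -6, 5, 0
Mean of differences = 2.2857
Numerator Σ(Δx_t−Δx̄)(Δx_{t+1}−Δx̄) = -39.5102
Denominator Σ(Δx_t−Δx̄)² = 141.4286
r_1(Δx) = -39.5102 / 141.4286 = -0.279

-0.279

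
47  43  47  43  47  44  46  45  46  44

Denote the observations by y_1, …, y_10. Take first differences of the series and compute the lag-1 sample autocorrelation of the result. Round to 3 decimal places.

-0.855

First differences Δy: -4, 4, -4, 4, -3, 2, -1, 1, -2
Mean of differences = -0.3333
Numerator Σ(Δy_t−Δȳ)(Δy_{t+1}−Δȳ) = -70.1111
Denominator Σ(Δy_t−Δȳ)² = 82.0000
r_1(Δy) = -70.1111 / 82.0000 = -0.855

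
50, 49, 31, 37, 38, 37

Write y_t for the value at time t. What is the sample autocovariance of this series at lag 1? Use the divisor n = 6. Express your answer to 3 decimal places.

8.259

Mean ȳ = (50 + 49 + 31 + 37 + 38 + 37)/6 = 40.3333
Σ_{t=1}^{5}(y_t−ȳ)(y_{t+1}−ȳ) = 49.5556
γ_1 = 49.5556 / 6 = 8.259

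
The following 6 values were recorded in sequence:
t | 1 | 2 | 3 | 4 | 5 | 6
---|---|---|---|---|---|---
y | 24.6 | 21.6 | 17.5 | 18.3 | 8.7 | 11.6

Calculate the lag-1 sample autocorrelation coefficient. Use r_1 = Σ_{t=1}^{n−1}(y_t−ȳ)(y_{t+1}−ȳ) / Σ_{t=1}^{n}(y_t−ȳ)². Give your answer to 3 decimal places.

0.403

Mean ȳ = (24.6 + 21.6 + 17.5 + 18.3 + 8.7 + 11.6)/6 = 17.0500
Deviations from mean: 7.5500, 4.5500, 0.4500, 1.2500, -8.3500, -5.4500
Σ(y_t−ȳ)(y_{t+1}−ȳ) = (34.3525) + (2.0475) + (0.5625) + (-10.4375) + (45.5075) = 72.0325
Denominator Σ(y_t−ȳ)² = 178.8950
r_1 = 72.0325 / 178.8950 = 0.403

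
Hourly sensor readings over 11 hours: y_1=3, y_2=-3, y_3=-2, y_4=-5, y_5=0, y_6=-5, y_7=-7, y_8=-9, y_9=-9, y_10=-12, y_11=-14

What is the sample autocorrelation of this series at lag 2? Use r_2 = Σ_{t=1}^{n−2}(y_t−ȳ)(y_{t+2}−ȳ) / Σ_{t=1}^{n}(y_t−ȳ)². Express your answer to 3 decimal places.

0.376

Mean ȳ = (3 − 3 − 2 − 5 + 0 − 5 − 7 − 9 − 9 − 12 − 14)/11 = -5.7273
Numerator Σ_{t=1}^{9}(y_t−ȳ)(y_{t+2}−ȳ) = 98.4876
Denominator Σ(y_t−ȳ)² = 262.1818
r_2 = 98.4876 / 262.1818 = 0.376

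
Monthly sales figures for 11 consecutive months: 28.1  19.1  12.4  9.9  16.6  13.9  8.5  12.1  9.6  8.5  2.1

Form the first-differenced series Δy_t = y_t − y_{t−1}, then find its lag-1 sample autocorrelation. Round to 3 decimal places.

First differences Δy: -9.0, -6.7, -2.5, 6.7, -2.7, -5.4, 3.6, -2.5, -1.1, -6.4
Mean of differences = -2.6000
Numerator Σ(Δy_t−Δȳ)(Δy_{t+1}−Δȳ) = 3.8200
Denominator Σ(Δy_t−Δȳ)² = 207.2600
r_1(Δy) = 3.8200 / 207.2600 = 0.018

0.018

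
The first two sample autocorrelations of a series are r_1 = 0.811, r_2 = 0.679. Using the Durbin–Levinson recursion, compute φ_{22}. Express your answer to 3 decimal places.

0.062

φ_{22} = (r_2 − r_1²) / (1 − r_1²)
r_1² = (0.811)² = 0.657721
Numerator = 0.679 − 0.6577 = 0.0213; denominator = 1 − 0.6577 = 0.3423
φ_{22} = 0.0213 / 0.3423 = 0.062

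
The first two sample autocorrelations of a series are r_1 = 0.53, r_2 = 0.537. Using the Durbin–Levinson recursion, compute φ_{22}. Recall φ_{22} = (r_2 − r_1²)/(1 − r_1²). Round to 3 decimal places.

0.356

φ_{22} = (r_2 − r_1²) / (1 − r_1²)
r_1² = (0.53)² = 0.2809
Numerator = 0.537 − 0.2809 = 0.2561; denominator = 1 − 0.2809 = 0.7191
φ_{22} = 0.2561 / 0.7191 = 0.356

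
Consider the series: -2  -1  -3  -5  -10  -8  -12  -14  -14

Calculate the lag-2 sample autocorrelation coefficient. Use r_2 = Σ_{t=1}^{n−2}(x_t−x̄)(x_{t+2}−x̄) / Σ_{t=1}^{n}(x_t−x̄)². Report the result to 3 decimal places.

Mean x̄ = (-2 − 1 − 3 − 5 − 10 − 8 − 12 − 14 − 14)/9 = -7.6667
Σ(x_t−x̄)(x_{t+2}−x̄) = (26.4444) + (17.7778) + (-10.8889) + (-0.8889) + (10.1111) + (2.1111) + (27.4444) = 72.1111
Denominator Σ(x_t−x̄)² = 210.0000
r_2 = 72.1111 / 210.0000 = 0.343

0.343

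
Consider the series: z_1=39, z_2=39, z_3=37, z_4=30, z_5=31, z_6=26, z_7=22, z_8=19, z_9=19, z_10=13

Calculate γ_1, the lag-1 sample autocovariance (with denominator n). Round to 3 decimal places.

51.925

Mean z̄ = (39 + 39 + 37 + 30 + 31 + 26 + 22 + 19 + 19 + 13)/10 = 27.5000
Σ_{t=1}^{9}(z_t−z̄)(z_{t+1}−z̄) = 519.2500
γ_1 = 519.2500 / 10 = 51.925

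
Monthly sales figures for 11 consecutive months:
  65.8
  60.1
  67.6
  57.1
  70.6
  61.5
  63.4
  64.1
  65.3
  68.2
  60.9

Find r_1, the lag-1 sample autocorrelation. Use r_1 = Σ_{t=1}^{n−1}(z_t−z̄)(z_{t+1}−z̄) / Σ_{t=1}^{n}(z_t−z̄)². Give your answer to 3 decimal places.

-0.721

Mean z̄ = (65.8 + 60.1 + 67.6 + 57.1 + 70.6 + 61.5 + 63.4 + 64.1 + 65.3 + 68.2 + 60.9)/11 = 64.0545
Numerator Σ_{t=1}^{10}(z_t−z̄)(z_{t+1}−z̄) = -114.0366
Denominator Σ(z_t−z̄)² = 158.1073
r_1 = -114.0366 / 158.1073 = -0.721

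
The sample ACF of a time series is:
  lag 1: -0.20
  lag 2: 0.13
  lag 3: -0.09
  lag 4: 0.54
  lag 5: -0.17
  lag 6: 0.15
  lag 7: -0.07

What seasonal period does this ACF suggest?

The largest autocorrelation is r_4 = 0.54; the remaining lags stay at or below 0.15.
The dominant spike at lag 4 indicates a seasonal period of 4.

4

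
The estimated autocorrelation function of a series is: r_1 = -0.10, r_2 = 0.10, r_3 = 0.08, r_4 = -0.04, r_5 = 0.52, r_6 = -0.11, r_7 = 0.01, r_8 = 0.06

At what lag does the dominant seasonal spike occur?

The largest autocorrelation is r_5 = 0.52; the remaining lags stay at or below 0.10.
The dominant spike at lag 5 indicates a seasonal period of 5.

5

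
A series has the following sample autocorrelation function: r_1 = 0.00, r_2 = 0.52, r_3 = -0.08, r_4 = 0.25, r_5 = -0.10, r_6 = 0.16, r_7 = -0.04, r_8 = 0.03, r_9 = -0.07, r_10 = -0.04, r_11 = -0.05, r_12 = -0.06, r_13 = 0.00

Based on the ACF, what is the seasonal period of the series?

2

The largest autocorrelation is r_2 = 0.52, with weaker echoes at lags 4 (0.25) and 6 (0.16); the remaining lags stay at or below 0.03.
The dominant spike at lag 2 indicates a seasonal period of 2.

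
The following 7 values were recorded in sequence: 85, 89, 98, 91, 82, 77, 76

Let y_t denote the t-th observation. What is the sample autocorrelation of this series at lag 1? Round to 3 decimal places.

0.542

Mean ȳ = (85 + 89 + 98 + 91 + 82 + 77 + 76)/7 = 85.4286
Deviations from mean: -0.4286, 3.5714, 12.5714, 5.5714, -3.4286, -8.4286, -9.4286
Numerator Σ_{t=1}^{6}(y_t−ȳ)(y_{t+1}−ȳ) = 202.6735
Denominator Σ(y_t−ȳ)² = 373.7143
r_1 = 202.6735 / 373.7143 = 0.542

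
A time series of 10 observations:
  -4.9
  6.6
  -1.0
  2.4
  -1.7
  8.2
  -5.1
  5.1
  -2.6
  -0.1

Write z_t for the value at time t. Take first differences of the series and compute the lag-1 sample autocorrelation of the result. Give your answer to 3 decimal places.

First differences Δz: 11.5, -7.6, 3.4, -4.1, 9.9, -13.3, 10.2, -7.7, 2.5
Mean of differences = 0.5333
Numerator Σ(Δz_t−Δz̄)(Δz_{t+1}−Δz̄) = -528.2678
Denominator Σ(Δz_t−Δz̄)² = 660.3000
r_1(Δz) = -528.2678 / 660.3000 = -0.800

-0.800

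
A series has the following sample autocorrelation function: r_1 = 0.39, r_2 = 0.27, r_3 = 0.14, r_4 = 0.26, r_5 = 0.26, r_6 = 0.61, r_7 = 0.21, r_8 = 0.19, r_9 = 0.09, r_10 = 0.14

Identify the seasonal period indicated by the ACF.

6

The largest autocorrelation is r_6 = 0.61; the remaining lags stay at or below 0.39. The elevated value at lag 1 (0.39), dropping to 0.27 at lag 2, reflects decaying short-term dependence rather than seasonality.
The dominant spike at lag 6 indicates a seasonal period of 6.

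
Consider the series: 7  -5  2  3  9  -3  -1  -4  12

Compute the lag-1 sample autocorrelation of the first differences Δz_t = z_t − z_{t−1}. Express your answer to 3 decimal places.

First differences Δz: -12, 7, 1, 6, -12, 2, -3, 16
Mean of differences = 0.6250
Numerator Σ(Δz_t−Δz̄)(Δz_{t+1}−Δz̄) = -222.0156
Denominator Σ(Δz_t−Δz̄)² = 639.8750
r_1(Δz) = -222.0156 / 639.8750 = -0.347

-0.347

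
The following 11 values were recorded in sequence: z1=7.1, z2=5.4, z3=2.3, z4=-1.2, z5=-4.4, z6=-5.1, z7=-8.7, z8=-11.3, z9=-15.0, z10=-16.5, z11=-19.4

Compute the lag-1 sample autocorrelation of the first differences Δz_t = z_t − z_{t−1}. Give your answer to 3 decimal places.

-0.439

First differences Δz: -1.7, -3.1, -3.5, -3.2, -0.7, -3.6, -2.6, -3.7, -1.5, -2.9
Mean of differences = -2.6500
Numerator Σ(Δz_t−Δz̄)(Δz_{t+1}−Δz̄) = -4.0975
Denominator Σ(Δz_t−Δz̄)² = 9.3250
r_1(Δz) = -4.0975 / 9.3250 = -0.439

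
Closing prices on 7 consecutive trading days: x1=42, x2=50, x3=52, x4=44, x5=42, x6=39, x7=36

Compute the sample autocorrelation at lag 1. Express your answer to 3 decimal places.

Mean x̄ = (42 + 50 + 52 + 44 + 42 + 39 + 36)/7 = 43.5714
Deviations from mean: -1.5714, 6.4286, 8.4286, 0.4286, -1.5714, -4.5714, -7.5714
Σ(x_t−x̄)(x_{t+1}−x̄) = (-10.1020) + (54.1837) + (3.6122) + (-0.6735) + (7.1837) + (34.6122) = 88.8163
Denominator Σ(x_t−x̄)² = 195.7143
r_1 = 88.8163 / 195.7143 = 0.454

0.454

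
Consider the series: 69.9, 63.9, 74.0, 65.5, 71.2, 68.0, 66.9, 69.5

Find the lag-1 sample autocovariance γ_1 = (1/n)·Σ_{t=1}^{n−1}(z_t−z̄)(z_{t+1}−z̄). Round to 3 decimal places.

Mean z̄ = (69.9 + 63.9 + 74.0 + 65.5 + 71.2 + 68.0 + 66.9 + 69.5)/8 = 68.6125
Σ_{t=1}^{7}(z_t−z̄)(z_{t+1}−z̄) = -58.3339
γ_1 = -58.3339 / 8 = -7.292

-7.292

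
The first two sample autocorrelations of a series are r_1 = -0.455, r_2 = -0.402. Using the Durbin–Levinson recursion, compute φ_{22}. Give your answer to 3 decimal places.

-0.768

φ_{22} = (r_2 − r_1²) / (1 − r_1²)
r_1² = (-0.455)² = 0.207025
Numerator = -0.402 − 0.2070 = -0.6090; denominator = 1 − 0.2070 = 0.7930
φ_{22} = -0.6090 / 0.7930 = -0.768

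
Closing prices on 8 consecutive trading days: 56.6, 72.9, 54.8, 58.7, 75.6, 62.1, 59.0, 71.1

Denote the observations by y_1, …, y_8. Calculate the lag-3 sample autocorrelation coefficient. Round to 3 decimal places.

0.586

Mean ȳ = (56.6 + 72.9 + 54.8 + 58.7 + 75.6 + 62.1 + 59.0 + 71.1)/8 = 63.8500
Deviations from mean: -7.2500, 9.0500, -9.0500, -5.1500, 11.7500, -1.7500, -4.8500, 7.2500
Numerator Σ_{t=1}^{5}(y_t−ȳ)(y_{t+3}−ȳ) = 269.6775
Denominator Σ(y_t−ȳ)² = 460.1000
r_3 = 269.6775 / 460.1000 = 0.586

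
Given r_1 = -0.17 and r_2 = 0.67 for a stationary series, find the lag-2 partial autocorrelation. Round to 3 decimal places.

0.660

φ_{22} = (r_2 − r_1²) / (1 − r_1²)
r_1² = (-0.17)² = 0.0289
Numerator = 0.67 − 0.0289 = 0.6411; denominator = 1 − 0.0289 = 0.9711
φ_{22} = 0.6411 / 0.9711 = 0.660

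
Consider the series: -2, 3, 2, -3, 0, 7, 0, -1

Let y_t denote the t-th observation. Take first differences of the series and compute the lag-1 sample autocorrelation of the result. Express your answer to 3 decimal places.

First differences Δy: 5, -1, -5, 3, 7, -7, -1
Mean of differences = 0.1429
Numerator Σ(Δy_t−Δȳ)(Δy_{t+1}−Δȳ) = -35.5918
Denominator Σ(Δy_t−Δȳ)² = 158.8571
r_1(Δy) = -35.5918 / 158.8571 = -0.224

-0.224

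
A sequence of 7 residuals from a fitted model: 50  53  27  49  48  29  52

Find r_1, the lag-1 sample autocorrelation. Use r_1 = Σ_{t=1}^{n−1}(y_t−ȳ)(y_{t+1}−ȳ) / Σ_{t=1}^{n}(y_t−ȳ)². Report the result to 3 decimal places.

-0.467

Mean ȳ = (50 + 53 + 27 + 49 + 48 + 29 + 52)/7 = 44.0000
Deviations from mean: 6.0000, 9.0000, -17.0000, 5.0000, 4.0000, -15.0000, 8.0000
Σ(y_t−ȳ)(y_{t+1}−ȳ) = (54.0000) + (-153.0000) + (-85.0000) + (20.0000) + (-60.0000) + (-120.0000) = -344.0000
Denominator Σ(y_t−ȳ)² = 736.0000
r_1 = -344.0000 / 736.0000 = -0.467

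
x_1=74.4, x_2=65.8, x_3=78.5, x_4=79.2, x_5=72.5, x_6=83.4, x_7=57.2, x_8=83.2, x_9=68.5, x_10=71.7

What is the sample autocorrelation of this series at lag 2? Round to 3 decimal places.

0.313

Mean x̄ = (74.4 + 65.8 + 78.5 + 79.2 + 72.5 + 83.4 + 57.2 + 83.2 + 68.5 + 71.7)/10 = 73.4400
Numerator Σ_{t=1}^{8}(x_t−x̄)(x_{t+2}−x̄) = 189.1828
Denominator Σ(x_t−x̄)² = 604.5840
r_2 = 189.1828 / 604.5840 = 0.313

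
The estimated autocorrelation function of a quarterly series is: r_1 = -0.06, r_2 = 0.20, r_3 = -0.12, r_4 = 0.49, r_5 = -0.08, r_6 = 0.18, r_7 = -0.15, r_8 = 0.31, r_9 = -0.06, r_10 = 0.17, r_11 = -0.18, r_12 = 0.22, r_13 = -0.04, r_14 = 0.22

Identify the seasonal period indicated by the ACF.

4

The largest autocorrelation is r_4 = 0.49, with a weaker echo at lag 8 (0.31); the remaining lags stay at or below 0.22.
The dominant spike at lag 4 indicates a seasonal period of 4.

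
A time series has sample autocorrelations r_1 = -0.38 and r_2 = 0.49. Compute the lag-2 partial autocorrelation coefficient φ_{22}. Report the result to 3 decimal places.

0.404

φ_{22} = (r_2 − r_1²) / (1 − r_1²)
r_1² = (-0.38)² = 0.1444
Numerator = 0.49 − 0.1444 = 0.3456; denominator = 1 − 0.1444 = 0.8556
φ_{22} = 0.3456 / 0.8556 = 0.404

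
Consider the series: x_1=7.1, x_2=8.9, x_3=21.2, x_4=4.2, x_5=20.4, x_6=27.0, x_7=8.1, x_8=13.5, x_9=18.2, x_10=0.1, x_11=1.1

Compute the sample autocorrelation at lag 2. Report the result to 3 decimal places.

Mean x̄ = (7.1 + 8.9 + 21.2 + 4.2 + 20.4 + 27.0 + 8.1 + 13.5 + 18.2 + 0.1 + 1.1)/11 = 11.8000
Numerator Σ_{t=1}^{9}(x_t−x̄)(x_{t+2}−x̄) = -174.8500
Denominator Σ(x_t−x̄)² = 790.5400
r_2 = -174.8500 / 790.5400 = -0.221

-0.221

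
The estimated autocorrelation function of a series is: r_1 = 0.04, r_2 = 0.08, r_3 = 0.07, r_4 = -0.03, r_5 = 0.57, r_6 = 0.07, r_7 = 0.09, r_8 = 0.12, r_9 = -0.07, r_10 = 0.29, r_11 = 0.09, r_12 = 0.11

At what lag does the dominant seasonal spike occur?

5

The largest autocorrelation is r_5 = 0.57, with a weaker echo at lag 10 (0.29); the remaining lags stay at or below 0.12.
The dominant spike at lag 5 indicates a seasonal period of 5.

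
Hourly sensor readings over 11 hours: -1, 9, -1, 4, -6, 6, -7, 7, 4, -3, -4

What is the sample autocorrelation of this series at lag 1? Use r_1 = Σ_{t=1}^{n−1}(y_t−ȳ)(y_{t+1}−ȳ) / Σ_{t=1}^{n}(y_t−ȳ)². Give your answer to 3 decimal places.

-0.510

Mean ȳ = (-1 + 9 − 1 + 4 − 6 + 6 − 7 + 7 + 4 − 3 − 4)/11 = 0.7273
Numerator Σ_{t=1}^{10}(y_t−ȳ)(y_{t+1}−ȳ) = -154.9835
Denominator Σ(y_t−ȳ)² = 304.1818
r_1 = -154.9835 / 304.1818 = -0.510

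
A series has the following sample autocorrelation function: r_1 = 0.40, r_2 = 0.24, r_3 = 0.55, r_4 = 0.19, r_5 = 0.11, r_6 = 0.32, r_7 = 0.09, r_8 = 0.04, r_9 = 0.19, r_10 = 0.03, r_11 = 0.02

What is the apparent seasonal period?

3

The largest autocorrelation is r_3 = 0.55; the remaining lags stay at or below 0.40. The elevated value at lag 1 (0.40), dropping to 0.24 at lag 2, reflects decaying short-term dependence rather than seasonality.
The dominant spike at lag 3 indicates a seasonal period of 3.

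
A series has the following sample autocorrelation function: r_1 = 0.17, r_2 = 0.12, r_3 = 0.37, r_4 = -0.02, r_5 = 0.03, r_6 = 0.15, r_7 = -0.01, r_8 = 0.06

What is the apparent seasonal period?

3

The largest autocorrelation is r_3 = 0.37; the remaining lags stay at or below 0.17.
The dominant spike at lag 3 indicates a seasonal period of 3.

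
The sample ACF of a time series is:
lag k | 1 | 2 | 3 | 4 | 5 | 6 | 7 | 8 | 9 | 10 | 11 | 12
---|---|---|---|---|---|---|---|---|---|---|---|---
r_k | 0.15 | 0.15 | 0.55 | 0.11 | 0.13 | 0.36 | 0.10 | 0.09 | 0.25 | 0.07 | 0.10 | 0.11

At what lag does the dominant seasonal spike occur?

The largest autocorrelation is r_3 = 0.55, with weaker echoes at lags 6 (0.36) and 9 (0.25); the remaining lags stay at or below 0.15.
The dominant spike at lag 3 indicates a seasonal period of 3.

3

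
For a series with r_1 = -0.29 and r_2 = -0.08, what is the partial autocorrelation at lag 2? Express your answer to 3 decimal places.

φ_{22} = (r_2 − r_1²) / (1 − r_1²)
r_1² = (-0.29)² = 0.0841
Numerator = -0.08 − 0.0841 = -0.1641; denominator = 1 − 0.0841 = 0.9159
φ_{22} = -0.1641 / 0.9159 = -0.179

-0.179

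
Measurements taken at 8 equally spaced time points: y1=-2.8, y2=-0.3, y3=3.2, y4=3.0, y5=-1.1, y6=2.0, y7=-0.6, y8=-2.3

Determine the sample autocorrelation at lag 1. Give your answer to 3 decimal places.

0.087

Mean ȳ = (-2.8 − 0.3 + 3.2 + 3.0 − 1.1 + 2.0 − 0.6 − 2.3)/8 = 0.1375
Deviations from mean: -2.9375, -0.4375, 3.0625, 2.8625, -1.2375, 1.8625, -0.7375, -2.4375
Σ(y_t−ȳ)(y_{t+1}−ȳ) = (1.2852) + (-1.3398) + (8.7664) + (-3.5423) + (-2.3048) + (-1.3736) + (1.7977) = 3.2886
Denominator Σ(y_t−ȳ)² = 37.8788
r_1 = 3.2886 / 37.8788 = 0.087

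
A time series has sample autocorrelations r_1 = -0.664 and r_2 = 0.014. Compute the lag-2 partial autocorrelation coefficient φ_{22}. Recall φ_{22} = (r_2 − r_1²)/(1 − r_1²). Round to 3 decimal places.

-0.764

φ_{22} = (r_2 − r_1²) / (1 − r_1²)
r_1² = (-0.664)² = 0.440896
Numerator = 0.014 − 0.4409 = -0.4269; denominator = 1 − 0.4409 = 0.5591
φ_{22} = -0.4269 / 0.5591 = -0.764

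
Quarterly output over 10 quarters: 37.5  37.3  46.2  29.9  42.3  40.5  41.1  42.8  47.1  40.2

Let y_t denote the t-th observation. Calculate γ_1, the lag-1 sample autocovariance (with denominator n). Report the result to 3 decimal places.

-7.353

Mean ȳ = (37.5 + 37.3 + 46.2 + 29.9 + 42.3 + 40.5 + 41.1 + 42.8 + 47.1 + 40.2)/10 = 40.4900
Σ_{t=1}^{9}(y_t−ȳ)(y_{t+1}−ȳ) = -73.5281
γ_1 = -73.5281 / 10 = -7.353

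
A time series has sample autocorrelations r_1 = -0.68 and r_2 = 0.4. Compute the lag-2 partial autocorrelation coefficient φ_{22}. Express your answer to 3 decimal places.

-0.116

φ_{22} = (r_2 − r_1²) / (1 − r_1²)
r_1² = (-0.68)² = 0.4624
Numerator = 0.4 − 0.4624 = -0.0624; denominator = 1 − 0.4624 = 0.5376
φ_{22} = -0.0624 / 0.5376 = -0.116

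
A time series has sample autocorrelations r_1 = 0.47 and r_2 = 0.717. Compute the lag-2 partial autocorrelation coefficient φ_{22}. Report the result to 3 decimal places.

0.637

φ_{22} = (r_2 − r_1²) / (1 − r_1²)
r_1² = (0.47)² = 0.2209
Numerator = 0.717 − 0.2209 = 0.4961; denominator = 1 − 0.2209 = 0.7791
φ_{22} = 0.4961 / 0.7791 = 0.637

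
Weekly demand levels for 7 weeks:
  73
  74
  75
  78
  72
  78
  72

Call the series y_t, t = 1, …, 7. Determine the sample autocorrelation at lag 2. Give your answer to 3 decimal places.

Mean ȳ = (73 + 74 + 75 + 78 + 72 + 78 + 72)/7 = 74.5714
Numerator Σ_{t=1}^{5}(y_t−ȳ)(y_{t+2}−ȳ) = 14.6327
Denominator Σ(y_t−ȳ)² = 39.7143
r_2 = 14.6327 / 39.7143 = 0.368

0.368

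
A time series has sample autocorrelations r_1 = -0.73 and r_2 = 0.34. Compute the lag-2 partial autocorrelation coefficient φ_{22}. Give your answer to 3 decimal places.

φ_{22} = (r_2 − r_1²) / (1 − r_1²)
r_1² = (-0.73)² = 0.5329
Numerator = 0.34 − 0.5329 = -0.1929; denominator = 1 − 0.5329 = 0.4671
φ_{22} = -0.1929 / 0.4671 = -0.413

-0.413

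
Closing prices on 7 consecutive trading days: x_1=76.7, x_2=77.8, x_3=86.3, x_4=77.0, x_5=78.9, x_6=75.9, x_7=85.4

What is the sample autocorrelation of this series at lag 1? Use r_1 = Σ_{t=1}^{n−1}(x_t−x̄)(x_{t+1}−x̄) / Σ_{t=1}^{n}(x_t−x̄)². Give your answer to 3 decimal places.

Mean x̄ = (76.7 + 77.8 + 86.3 + 77.0 + 78.9 + 75.9 + 85.4)/7 = 79.7143
Deviations from mean: -3.0143, -1.9143, 6.5857, -2.7143, -0.8143, -3.8143, 5.6857
Σ(x_t−x̄)(x_{t+1}−x̄) = (5.7702) + (-12.6069) + (-17.8755) + (2.2102) + (3.1059) + (-21.6869) = -41.0831
Denominator Σ(x_t−x̄)² = 111.0286
r_1 = -41.0831 / 111.0286 = -0.370

-0.370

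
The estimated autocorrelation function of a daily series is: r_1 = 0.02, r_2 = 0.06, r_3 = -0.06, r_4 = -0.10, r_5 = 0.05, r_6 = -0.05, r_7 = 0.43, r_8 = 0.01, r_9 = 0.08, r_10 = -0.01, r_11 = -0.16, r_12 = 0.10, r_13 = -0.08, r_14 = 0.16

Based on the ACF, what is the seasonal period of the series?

7

The largest autocorrelation is r_7 = 0.43, with a weaker echo at lag 14 (0.16); the remaining lags stay at or below 0.10.
The dominant spike at lag 7 indicates a seasonal period of 7.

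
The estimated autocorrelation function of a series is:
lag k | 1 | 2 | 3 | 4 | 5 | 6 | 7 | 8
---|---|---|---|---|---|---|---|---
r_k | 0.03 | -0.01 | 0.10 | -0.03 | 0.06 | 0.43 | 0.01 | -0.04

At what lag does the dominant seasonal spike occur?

The largest autocorrelation is r_6 = 0.43; the remaining lags stay at or below 0.10.
The dominant spike at lag 6 indicates a seasonal period of 6.

6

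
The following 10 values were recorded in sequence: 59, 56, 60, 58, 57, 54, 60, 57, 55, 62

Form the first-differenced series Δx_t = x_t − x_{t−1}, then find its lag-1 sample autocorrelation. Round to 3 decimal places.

-0.432

First differences Δx: -3, 4, -2, -1, -3, 6, -3, -2, 7
Mean of differences = 0.3333
Numerator Σ(Δx_t−Δx̄)(Δx_{t+1}−Δx̄) = -58.7778
Denominator Σ(Δx_t−Δx̄)² = 136.0000
r_1(Δx) = -58.7778 / 136.0000 = -0.432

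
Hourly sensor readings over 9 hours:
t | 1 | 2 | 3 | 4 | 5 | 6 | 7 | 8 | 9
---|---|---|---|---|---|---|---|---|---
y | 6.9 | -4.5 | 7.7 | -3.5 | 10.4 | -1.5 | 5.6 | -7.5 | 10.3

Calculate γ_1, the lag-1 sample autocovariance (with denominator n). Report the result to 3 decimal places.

Mean ȳ = (6.9 − 4.5 + 7.7 − 3.5 + 10.4 − 1.5 + 5.6 − 7.5 + 10.3)/9 = 2.6556
Σ_{t=1}^{8}(y_t−ȳ)(y_{t+1}−ȳ) = -297.1442
γ_1 = -297.1442 / 9 = -33.016

-33.016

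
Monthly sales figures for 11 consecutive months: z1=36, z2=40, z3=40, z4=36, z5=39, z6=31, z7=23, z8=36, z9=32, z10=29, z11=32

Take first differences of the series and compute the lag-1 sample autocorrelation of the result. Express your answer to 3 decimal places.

-0.350

First differences Δz: 4, 0, -4, 3, -8, -8, 13, -4, -3, 3
Mean of differences = -0.4000
Numerator Σ(Δz_t−Δz̄)(Δz_{t+1}−Δz̄) = -129.5600
Denominator Σ(Δz_t−Δz̄)² = 370.4000
r_1(Δz) = -129.5600 / 370.4000 = -0.350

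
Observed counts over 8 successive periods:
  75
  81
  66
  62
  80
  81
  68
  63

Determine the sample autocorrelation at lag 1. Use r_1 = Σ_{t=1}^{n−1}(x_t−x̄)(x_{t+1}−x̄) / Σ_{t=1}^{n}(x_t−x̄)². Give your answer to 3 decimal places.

Mean x̄ = (75 + 81 + 66 + 62 + 80 + 81 + 68 + 63)/8 = 72.0000
Numerator Σ_{t=1}^{7}(x_t−x̄)(x_{t+1}−x̄) = 25.0000
Denominator Σ(x_t−x̄)² = 468.0000
r_1 = 25.0000 / 468.0000 = 0.053

0.053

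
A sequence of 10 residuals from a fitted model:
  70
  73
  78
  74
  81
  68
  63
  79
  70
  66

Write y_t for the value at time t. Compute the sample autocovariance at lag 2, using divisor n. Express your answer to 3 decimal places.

-9.928

Mean ȳ = (70 + 73 + 78 + 74 + 81 + 68 + 63 + 79 + 70 + 66)/10 = 72.2000
Σ_{t=1}^{8}(y_t−ȳ)(y_{t+2}−ȳ) = -99.2800
γ_2 = -99.2800 / 10 = -9.928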